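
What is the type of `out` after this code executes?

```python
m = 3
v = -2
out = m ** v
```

int ** negative int returns float

float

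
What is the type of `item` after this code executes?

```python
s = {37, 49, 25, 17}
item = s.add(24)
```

set.add() returns None (mutates in place)

NoneType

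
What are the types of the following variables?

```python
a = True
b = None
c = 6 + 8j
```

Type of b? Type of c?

b is NoneType; c is complex

NoneType, complex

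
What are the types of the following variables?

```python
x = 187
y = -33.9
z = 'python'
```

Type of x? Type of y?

x is int; y is float

int, float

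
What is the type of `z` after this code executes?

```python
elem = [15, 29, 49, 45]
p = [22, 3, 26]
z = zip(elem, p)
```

zip() returns a zip iterator object

zip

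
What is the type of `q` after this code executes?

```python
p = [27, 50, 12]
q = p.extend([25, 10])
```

list.extend() returns None

NoneType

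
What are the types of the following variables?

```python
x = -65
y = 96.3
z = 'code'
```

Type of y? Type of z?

y is float; z is str

float, str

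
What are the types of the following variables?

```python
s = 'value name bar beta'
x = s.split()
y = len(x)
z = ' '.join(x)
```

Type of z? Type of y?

str.join() returns str; len() returns int

str, int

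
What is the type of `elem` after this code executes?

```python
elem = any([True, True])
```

any() returns bool

bool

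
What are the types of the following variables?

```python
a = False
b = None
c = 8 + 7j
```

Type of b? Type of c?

b is NoneType; c is complex

NoneType, complex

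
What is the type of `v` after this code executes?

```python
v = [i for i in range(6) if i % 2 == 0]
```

A list comprehension [...] produces a list

list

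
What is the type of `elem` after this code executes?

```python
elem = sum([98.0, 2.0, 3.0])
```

sum() of floats returns float

float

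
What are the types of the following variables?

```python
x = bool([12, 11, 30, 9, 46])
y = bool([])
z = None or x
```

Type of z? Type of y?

None or <bool> returns the bool; bool() returns bool

bool, bool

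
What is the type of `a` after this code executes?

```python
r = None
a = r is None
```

'is' comparison returns bool

bool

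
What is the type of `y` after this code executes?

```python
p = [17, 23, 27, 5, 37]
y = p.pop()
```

list.pop() returns the popped element (int here)

int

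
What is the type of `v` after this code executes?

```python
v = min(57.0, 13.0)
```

min() of floats returns float

float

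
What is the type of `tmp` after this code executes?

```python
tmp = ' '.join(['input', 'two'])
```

str.join() returns str

str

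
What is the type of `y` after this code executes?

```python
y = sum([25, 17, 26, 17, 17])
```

sum() of ints returns int

int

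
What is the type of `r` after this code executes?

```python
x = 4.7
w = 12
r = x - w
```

float - int returns float (4.7 - 12 = -7.3)

float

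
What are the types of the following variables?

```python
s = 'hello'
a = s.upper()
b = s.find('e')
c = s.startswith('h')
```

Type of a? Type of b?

str.upper() returns str; str.find() returns int

str, int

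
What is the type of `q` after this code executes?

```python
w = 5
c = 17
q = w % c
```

int % int returns int (5 % 17 = 5)

int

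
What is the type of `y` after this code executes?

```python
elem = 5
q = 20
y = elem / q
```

int / int always returns float in Python 3 (5 / 20 = 0.25)

float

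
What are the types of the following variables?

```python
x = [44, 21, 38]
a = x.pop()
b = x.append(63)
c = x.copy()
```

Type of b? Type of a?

list.append() returns None; list.pop() returns the element (int)

NoneType, int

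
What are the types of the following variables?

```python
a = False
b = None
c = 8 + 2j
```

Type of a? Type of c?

a is bool; c is complex

bool, complex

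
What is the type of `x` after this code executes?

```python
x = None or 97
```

'or' with None returns the other value (97, int)

int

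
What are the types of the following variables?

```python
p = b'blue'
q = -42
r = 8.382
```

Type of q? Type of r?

q is int; r is float

int, float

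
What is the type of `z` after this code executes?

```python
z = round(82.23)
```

round() with no ndigits arg returns int

int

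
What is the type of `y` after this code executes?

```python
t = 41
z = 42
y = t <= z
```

Comparison operators return bool

bool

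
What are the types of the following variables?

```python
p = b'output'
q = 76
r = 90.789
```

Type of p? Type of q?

p is bytes; q is int

bytes, int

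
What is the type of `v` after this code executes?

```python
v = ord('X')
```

ord() returns int (Unicode code point)

int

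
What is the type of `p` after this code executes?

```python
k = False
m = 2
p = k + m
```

bool + int returns int (False is 0, so 0 + 2 = 2)

int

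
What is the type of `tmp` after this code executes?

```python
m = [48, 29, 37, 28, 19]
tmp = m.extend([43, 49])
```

list.extend() returns None

NoneType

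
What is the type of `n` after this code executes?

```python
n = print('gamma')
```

print() returns None

NoneType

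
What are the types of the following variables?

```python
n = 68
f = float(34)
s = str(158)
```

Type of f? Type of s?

f is float; s is str

float, str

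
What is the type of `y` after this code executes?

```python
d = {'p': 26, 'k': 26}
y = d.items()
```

dict.items() returns a dict_items view

dict_items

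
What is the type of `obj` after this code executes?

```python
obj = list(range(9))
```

list(range(...)) returns list

list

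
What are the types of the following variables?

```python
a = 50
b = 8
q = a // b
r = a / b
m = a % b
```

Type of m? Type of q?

int % int returns int; int // int returns int

int, int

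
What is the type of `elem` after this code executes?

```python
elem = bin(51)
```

bin() returns str representation

str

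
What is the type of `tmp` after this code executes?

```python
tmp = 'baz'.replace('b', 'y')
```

str.replace() returns str

str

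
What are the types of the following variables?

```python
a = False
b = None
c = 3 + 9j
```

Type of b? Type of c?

b is NoneType; c is complex

NoneType, complex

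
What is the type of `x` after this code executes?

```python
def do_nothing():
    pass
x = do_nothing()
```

A function with no return statement returns None

NoneType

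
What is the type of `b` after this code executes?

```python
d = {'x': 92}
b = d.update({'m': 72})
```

dict.update() returns None

NoneType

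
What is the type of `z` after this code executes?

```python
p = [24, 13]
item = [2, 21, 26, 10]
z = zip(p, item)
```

zip() returns a zip iterator object

zip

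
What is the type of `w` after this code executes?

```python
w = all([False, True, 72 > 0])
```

all() returns bool

bool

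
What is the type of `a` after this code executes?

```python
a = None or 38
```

'or' with None returns the other value (38, int)

int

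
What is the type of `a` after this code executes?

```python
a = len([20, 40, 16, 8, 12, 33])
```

len() always returns int

int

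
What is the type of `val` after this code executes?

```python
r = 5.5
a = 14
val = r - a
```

float - int returns float (5.5 - 14 = -8.5)

float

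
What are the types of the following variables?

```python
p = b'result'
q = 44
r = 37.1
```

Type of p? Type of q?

p is bytes; q is int

bytes, int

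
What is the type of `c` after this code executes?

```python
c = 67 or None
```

'or' returns first truthy value (67, int)

int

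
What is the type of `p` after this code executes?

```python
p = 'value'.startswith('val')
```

str.startswith() returns bool

bool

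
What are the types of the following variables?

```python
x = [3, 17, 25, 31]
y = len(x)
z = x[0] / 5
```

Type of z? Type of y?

int / int returns float; len() returns int

float, int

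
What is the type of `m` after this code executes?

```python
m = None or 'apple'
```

'or' with None returns the other value ('apple', str)

str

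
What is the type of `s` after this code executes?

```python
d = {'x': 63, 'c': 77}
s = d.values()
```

.values() returns a dict_values view object

dict_values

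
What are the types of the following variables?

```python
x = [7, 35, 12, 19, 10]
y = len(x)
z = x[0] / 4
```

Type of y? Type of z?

len() returns int; int / int returns float

int, float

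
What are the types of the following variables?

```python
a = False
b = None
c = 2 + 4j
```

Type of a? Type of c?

a is bool; c is complex

bool, complex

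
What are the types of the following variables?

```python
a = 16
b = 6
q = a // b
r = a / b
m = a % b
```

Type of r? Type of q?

int / int returns float; int // int returns int

float, int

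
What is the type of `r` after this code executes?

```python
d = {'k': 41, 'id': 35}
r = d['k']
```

Accessing dict[str, int] with key 'k' returns int value 41

int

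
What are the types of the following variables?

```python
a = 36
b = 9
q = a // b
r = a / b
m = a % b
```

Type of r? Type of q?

int / int returns float; int // int returns int

float, int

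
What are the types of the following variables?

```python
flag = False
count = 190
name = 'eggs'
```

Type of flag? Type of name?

flag is bool; name is str

bool, str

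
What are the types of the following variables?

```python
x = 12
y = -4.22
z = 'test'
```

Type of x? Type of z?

x is int; z is str

int, str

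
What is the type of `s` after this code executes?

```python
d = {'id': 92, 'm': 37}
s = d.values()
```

.values() returns a dict_values view object

dict_values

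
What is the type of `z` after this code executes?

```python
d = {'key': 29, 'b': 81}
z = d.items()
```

dict.items() returns a dict_items view

dict_items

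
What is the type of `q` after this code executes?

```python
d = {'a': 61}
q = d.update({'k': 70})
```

dict.update() returns None

NoneType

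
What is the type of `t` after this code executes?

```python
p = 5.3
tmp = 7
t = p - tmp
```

float - int returns float (5.3 - 7 = -1.7)

float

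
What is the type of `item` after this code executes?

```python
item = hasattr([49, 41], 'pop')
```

hasattr() returns bool

bool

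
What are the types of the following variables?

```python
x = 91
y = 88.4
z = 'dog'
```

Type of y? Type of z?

y is float; z is str

float, str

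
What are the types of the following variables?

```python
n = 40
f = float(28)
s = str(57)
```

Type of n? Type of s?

n is int; s is str

int, str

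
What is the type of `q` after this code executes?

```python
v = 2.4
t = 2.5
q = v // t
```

float // float returns float (floor division preserves float type)

float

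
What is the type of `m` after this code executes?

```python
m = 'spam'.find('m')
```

str.find() returns int (index, or -1)

int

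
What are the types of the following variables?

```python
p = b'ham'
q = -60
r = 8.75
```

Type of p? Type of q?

p is bytes; q is int

bytes, int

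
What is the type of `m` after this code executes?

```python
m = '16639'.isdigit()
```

str.isdigit() returns bool

bool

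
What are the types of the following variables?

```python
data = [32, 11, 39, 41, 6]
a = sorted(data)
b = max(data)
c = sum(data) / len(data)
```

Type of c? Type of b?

int / int returns float; max of ints returns int

float, int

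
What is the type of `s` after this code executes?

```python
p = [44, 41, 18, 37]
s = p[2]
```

Indexing a list of ints returns int (p[2] = 18)

int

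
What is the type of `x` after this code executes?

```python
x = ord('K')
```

ord() returns int (Unicode code point)

int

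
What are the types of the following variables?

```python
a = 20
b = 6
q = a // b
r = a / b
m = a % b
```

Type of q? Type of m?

int // int returns int; int % int returns int

int, int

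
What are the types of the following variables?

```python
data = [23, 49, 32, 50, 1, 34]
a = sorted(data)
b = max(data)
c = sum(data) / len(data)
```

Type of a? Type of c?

sorted() returns list; int / int returns float

list, float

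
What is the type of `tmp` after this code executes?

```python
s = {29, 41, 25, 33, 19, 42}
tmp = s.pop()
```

Popping from a set of ints returns int

int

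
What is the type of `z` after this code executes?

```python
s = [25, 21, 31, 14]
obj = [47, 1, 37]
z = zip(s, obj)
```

zip() returns a zip iterator object

zip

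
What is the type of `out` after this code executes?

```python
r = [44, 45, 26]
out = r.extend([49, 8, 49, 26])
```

list.extend() returns None

NoneType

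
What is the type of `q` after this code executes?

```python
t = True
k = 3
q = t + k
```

bool + int returns int (True is 1, so 1 + 3 = 4)

int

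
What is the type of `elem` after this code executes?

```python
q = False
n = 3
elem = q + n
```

bool + int returns int (False is 0, so 0 + 3 = 3)

int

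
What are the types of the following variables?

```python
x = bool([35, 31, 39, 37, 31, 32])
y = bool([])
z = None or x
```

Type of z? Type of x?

None or <bool> returns the bool; bool() returns bool

bool, bool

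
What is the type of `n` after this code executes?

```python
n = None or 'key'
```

'or' with None returns the other value ('key', str)

str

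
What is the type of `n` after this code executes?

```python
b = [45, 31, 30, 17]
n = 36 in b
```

'in' operator returns bool

bool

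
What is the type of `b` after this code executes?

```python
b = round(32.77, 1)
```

round() with ndigits arg returns float

float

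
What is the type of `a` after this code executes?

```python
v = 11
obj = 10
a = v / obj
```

int / int always returns float in Python 3 (11 / 10 = 1.1)

float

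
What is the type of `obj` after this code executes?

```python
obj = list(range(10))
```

list(range(...)) returns list

list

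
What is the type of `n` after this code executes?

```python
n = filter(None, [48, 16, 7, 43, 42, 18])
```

filter() returns a filter iterator object

filter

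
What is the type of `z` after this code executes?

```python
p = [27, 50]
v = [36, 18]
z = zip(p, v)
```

zip() returns a zip iterator object

zip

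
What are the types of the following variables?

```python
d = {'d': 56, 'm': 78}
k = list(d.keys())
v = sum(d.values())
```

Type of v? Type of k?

sum of int values returns int; list(...) returns list

int, list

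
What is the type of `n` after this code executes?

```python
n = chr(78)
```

chr() returns str (single character)

str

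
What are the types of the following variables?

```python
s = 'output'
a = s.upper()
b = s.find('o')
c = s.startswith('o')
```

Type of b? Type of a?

str.find() returns int; str.upper() returns str

int, str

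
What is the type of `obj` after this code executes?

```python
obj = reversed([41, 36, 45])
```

reversed() on a list returns a list_reverseiterator

list_reverseiterator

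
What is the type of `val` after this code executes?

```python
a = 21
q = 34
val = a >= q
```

Comparison operators return bool

bool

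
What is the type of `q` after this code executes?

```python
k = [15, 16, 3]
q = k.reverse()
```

list.reverse() returns None

NoneType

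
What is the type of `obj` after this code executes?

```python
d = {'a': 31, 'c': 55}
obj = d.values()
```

.values() returns a dict_values view object

dict_values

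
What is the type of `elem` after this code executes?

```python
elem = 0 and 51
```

'and' returns the first falsy value (0, which is int)

int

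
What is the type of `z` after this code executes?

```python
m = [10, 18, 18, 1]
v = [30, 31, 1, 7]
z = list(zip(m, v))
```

list(zip(...)) returns a list of tuples

list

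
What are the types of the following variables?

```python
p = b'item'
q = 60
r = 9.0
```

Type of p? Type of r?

p is bytes; r is float

bytes, float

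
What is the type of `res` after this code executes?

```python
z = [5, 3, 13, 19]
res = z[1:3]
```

Slicing a list always returns a list

list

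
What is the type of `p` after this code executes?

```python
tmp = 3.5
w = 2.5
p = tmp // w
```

float // float returns float (floor division preserves float type)

float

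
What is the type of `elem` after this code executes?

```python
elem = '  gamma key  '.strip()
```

str.strip() returns str

str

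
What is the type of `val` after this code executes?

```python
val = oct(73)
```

oct() returns str representation

str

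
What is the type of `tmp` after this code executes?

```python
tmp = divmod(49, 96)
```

divmod() returns a tuple (quotient, remainder)

tuple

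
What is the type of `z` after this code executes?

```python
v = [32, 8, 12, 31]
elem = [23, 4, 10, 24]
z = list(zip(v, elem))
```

list(zip(...)) returns a list of tuples

list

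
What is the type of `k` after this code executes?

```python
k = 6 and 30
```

'and' returns the last value when all truthy (30, which is int)

int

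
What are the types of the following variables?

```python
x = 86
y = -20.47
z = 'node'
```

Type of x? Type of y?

x is int; y is float

int, float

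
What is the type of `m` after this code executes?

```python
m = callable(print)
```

callable() returns bool

bool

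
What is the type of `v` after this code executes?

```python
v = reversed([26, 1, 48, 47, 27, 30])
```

reversed() on a list returns a list_reverseiterator

list_reverseiterator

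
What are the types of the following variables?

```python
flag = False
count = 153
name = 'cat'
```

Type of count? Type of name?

count is int; name is str

int, str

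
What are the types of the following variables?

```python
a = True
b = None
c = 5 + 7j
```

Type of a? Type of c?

a is bool; c is complex

bool, complex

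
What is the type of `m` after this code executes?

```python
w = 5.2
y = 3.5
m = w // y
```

float // float returns float (floor division preserves float type)

float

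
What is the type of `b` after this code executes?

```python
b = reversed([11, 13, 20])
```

reversed() on a list returns a list_reverseiterator

list_reverseiterator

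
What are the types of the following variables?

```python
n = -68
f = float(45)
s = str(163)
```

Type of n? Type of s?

n is int; s is str

int, str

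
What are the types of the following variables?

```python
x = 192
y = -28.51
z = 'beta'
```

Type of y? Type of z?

y is float; z is str

float, str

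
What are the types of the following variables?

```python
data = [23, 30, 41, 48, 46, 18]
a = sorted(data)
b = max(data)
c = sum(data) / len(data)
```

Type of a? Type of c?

sorted() returns list; int / int returns float

list, float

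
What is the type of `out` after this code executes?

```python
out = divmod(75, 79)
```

divmod() returns a tuple (quotient, remainder)

tuple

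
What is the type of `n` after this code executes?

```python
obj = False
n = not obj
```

'not' always returns bool

bool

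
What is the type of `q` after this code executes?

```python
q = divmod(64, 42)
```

divmod() returns a tuple (quotient, remainder)

tuple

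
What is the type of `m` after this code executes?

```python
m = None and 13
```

'and' returns first falsy value (None)

NoneType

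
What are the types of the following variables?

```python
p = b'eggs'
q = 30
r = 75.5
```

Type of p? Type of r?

p is bytes; r is float

bytes, float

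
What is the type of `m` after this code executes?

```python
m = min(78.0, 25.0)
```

min() of floats returns float

float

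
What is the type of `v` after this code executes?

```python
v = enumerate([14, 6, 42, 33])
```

enumerate() returns an enumerate iterator object

enumerate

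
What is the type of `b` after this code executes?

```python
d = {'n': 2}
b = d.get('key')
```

dict.get() returns None when key 'key' is not found and no default given

NoneType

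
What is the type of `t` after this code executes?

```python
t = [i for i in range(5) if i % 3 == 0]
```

A list comprehension [...] produces a list

list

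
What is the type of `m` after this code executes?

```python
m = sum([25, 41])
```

sum() of ints returns int

int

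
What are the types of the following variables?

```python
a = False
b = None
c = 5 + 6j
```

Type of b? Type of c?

b is NoneType; c is complex

NoneType, complex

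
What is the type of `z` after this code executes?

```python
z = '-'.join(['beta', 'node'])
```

str.join() returns str

str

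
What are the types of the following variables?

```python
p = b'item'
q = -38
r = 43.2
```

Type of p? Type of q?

p is bytes; q is int

bytes, int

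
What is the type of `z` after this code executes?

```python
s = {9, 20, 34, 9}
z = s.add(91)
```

set.add() returns None (mutates in place)

NoneType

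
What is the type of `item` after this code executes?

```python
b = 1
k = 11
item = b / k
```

int / int always returns float in Python 3 (1 / 11 = 0.0909091)

float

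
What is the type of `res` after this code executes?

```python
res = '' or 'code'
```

'or' returns first truthy value ('code', which is str)

str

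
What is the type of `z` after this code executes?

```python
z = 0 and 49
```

'and' returns the first falsy value (0, which is int)

int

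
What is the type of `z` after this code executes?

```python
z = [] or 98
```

'or' returns first truthy value (98, which is int)

int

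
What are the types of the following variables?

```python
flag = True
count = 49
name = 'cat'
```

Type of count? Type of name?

count is int; name is str

int, str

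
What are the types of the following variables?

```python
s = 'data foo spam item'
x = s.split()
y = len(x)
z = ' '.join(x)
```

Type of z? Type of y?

str.join() returns str; len() returns int

str, int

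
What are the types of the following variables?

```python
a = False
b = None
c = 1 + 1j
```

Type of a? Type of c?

a is bool; c is complex

bool, complex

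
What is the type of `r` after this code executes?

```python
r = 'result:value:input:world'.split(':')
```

str.split() returns list

list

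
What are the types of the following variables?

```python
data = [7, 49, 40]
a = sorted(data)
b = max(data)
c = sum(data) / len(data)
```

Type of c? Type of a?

int / int returns float; sorted() returns list

float, list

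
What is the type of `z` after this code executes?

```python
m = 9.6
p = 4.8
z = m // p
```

float // float returns float (floor division preserves float type)

float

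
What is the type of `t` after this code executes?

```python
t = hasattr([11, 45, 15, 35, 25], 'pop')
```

hasattr() returns bool

bool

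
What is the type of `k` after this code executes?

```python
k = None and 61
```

'and' returns first falsy value (None)

NoneType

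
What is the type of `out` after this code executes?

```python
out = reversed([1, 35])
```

reversed() on a list returns a list_reverseiterator

list_reverseiterator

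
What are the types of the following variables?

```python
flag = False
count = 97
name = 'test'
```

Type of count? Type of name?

count is int; name is str

int, str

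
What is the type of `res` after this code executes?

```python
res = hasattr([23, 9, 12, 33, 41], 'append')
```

hasattr() returns bool

bool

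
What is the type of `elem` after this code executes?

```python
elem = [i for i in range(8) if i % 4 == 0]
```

A list comprehension [...] produces a list

list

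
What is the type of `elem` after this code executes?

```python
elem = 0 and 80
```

'and' returns the first falsy value (0, which is int)

int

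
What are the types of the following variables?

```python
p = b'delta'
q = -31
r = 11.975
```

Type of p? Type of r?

p is bytes; r is float

bytes, float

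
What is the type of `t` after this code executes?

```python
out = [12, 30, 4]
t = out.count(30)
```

list.count() returns int

int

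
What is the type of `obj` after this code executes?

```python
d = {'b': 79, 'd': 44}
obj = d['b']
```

Accessing dict[str, int] with key 'b' returns int value 79

int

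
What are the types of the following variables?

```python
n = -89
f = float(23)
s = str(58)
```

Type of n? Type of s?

n is int; s is str

int, str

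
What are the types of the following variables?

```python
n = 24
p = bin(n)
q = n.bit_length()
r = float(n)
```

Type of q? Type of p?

int.bit_length() returns int; bin() returns str

int, str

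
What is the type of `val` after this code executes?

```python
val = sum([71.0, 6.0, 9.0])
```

sum() of floats returns float

float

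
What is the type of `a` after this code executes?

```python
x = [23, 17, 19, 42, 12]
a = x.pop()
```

list.pop() returns the popped element (int here)

int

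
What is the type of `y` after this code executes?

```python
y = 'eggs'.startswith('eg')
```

str.startswith() returns bool

bool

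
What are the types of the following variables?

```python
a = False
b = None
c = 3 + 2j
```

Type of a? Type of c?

a is bool; c is complex

bool, complex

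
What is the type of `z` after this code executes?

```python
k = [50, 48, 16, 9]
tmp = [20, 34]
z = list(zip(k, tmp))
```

list(zip(...)) returns a list of tuples

list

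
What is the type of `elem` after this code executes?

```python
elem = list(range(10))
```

list(range(...)) returns list

list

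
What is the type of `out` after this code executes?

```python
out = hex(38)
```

hex() returns str representation

str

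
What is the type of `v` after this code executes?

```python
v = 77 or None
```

'or' returns first truthy value (77, int)

int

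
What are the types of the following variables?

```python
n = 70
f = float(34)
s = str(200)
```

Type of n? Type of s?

n is int; s is str

int, str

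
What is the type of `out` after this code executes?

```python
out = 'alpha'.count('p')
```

str.count() returns int

int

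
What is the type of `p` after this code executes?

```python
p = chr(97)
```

chr() returns str (single character)

str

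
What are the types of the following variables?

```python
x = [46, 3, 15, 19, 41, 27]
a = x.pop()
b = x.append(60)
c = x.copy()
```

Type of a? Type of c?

list.pop() returns the element (int); list.copy() returns list

int, list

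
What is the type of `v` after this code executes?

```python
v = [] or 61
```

'or' returns first truthy value (61, which is int)

int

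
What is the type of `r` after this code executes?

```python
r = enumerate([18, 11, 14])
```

enumerate() returns an enumerate iterator object

enumerate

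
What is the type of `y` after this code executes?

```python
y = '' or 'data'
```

'or' returns first truthy value ('data', which is str)

str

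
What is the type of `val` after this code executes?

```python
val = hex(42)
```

hex() returns str representation

str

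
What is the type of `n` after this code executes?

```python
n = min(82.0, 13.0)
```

min() of floats returns float

float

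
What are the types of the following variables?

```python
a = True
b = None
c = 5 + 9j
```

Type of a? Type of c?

a is bool; c is complex

bool, complex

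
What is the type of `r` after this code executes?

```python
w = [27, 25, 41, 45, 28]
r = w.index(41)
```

list.index() returns int

int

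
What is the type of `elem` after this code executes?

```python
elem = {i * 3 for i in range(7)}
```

A set comprehension {expr for x in iterable} produces a set

set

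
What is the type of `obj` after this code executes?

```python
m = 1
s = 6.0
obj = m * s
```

int * float returns float (1 * 6.0 = 6.0)

float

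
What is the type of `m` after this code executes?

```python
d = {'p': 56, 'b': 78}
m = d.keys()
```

.keys() returns a dict_keys view object

dict_keys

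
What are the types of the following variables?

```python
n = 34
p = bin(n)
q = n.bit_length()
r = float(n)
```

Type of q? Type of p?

int.bit_length() returns int; bin() returns str

int, str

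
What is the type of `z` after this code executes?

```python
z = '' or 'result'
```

'or' returns first truthy value ('result', which is str)

str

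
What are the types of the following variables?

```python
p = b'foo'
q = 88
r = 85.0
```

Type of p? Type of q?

p is bytes; q is int

bytes, int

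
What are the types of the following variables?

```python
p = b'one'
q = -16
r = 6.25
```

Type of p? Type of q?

p is bytes; q is int

bytes, int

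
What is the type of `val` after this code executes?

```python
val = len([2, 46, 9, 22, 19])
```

len() always returns int

int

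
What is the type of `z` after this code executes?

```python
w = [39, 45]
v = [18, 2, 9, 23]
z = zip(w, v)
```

zip() returns a zip iterator object

zip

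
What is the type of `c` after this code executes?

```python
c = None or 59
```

'or' with None returns the other value (59, int)

int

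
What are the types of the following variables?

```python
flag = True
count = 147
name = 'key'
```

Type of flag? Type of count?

flag is bool; count is int

bool, int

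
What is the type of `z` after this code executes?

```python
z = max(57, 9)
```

max() of ints returns int

int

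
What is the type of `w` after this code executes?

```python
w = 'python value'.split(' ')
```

str.split() returns list

list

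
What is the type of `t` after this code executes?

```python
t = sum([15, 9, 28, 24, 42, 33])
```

sum() of ints returns int

int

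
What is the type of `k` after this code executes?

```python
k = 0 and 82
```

'and' returns the first falsy value (0, which is int)

int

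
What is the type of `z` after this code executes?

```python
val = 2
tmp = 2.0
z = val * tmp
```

int * float returns float (2 * 2.0 = 4.0)

float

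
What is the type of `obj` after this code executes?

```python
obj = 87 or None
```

'or' returns first truthy value (87, int)

int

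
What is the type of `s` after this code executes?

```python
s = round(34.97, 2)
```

round() with ndigits arg returns float

float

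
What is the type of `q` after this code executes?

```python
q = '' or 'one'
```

'or' returns first truthy value ('one', which is str)

str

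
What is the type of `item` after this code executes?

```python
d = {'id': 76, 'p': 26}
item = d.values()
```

.values() returns a dict_values view object

dict_values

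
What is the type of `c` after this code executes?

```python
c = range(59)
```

range() returns a range object

range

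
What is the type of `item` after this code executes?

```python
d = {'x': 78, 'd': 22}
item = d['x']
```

Accessing dict[str, int] with key 'x' returns int value 78

int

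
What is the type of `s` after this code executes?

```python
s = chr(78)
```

chr() returns str (single character)

str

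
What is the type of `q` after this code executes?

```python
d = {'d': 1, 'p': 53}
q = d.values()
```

.values() returns a dict_values view object

dict_values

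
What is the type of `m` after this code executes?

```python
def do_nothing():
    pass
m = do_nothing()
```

A function with no return statement returns None

NoneType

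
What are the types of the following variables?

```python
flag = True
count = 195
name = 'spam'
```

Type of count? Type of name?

count is int; name is str

int, str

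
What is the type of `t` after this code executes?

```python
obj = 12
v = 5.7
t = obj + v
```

int + float returns float (12 + 5.7 = 17.7)

float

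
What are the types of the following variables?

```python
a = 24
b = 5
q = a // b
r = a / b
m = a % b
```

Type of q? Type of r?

int // int returns int; int / int returns float

int, float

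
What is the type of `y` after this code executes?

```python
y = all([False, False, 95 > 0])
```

all() returns bool

bool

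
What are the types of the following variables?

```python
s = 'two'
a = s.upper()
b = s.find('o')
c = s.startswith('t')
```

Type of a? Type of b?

str.upper() returns str; str.find() returns int

str, int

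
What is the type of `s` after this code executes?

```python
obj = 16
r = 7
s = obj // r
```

int // int returns int (16 // 7 = 2)

int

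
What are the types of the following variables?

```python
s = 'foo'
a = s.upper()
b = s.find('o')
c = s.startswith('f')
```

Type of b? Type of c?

str.find() returns int; str.startswith() returns bool

int, bool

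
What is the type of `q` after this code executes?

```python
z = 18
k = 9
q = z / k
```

int / int always returns float in Python 3 (18 / 9 = 2)

float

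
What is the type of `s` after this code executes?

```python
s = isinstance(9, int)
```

isinstance() returns bool

bool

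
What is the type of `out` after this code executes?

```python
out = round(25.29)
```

round() with no ndigits arg returns int

int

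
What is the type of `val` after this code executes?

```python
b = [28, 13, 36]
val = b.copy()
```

list.copy() returns list

list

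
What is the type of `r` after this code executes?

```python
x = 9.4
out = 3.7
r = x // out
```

float // float returns float (floor division preserves float type)

float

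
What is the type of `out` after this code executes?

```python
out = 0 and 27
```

'and' returns the first falsy value (0, which is int)

int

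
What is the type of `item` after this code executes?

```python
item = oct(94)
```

oct() returns str representation

str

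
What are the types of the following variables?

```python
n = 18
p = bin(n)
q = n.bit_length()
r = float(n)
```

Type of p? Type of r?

bin() returns str; float() returns float

str, float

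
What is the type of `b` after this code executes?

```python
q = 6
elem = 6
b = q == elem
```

Equality comparison returns bool

bool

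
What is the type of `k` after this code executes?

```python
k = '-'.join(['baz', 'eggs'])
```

str.join() returns str

str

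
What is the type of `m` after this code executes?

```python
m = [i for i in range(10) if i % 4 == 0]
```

A list comprehension [...] produces a list

list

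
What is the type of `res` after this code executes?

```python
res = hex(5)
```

hex() returns str representation

str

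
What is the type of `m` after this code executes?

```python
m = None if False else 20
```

Ternary: condition is False, else branch (20) taken → int

int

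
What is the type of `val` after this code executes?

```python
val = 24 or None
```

'or' returns first truthy value (24, int)

int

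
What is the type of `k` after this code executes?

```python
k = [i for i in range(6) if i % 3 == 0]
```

A list comprehension [...] produces a list

list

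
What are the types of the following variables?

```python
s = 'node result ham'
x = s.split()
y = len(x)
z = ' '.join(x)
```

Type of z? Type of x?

str.join() returns str; str.split() returns list

str, list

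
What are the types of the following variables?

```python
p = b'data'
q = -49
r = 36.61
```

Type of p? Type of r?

p is bytes; r is float

bytes, float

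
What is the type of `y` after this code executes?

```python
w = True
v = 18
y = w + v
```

bool + int returns int (True is 1, so 1 + 18 = 19)

int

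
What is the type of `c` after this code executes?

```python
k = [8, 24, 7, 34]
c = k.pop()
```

list.pop() returns the popped element (int here)

int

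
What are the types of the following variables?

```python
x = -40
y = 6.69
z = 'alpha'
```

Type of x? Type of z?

x is int; z is str

int, str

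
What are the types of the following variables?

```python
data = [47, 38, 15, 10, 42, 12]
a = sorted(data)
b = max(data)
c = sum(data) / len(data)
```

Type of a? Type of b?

sorted() returns list; max of ints returns int

list, int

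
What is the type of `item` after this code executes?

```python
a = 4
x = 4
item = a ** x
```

int ** positive int returns int (4 ** 4 = 256)

int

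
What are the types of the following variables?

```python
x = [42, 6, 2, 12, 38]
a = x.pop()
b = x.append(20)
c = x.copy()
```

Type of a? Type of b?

list.pop() returns the element (int); list.append() returns None

int, NoneType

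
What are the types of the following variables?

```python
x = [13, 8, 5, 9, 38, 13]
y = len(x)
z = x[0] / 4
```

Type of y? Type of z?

len() returns int; int / int returns float

int, float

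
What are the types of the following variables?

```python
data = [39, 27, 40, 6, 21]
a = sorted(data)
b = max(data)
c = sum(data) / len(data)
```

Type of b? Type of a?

max of ints returns int; sorted() returns list

int, list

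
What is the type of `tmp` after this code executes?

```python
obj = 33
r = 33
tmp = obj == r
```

Equality comparison returns bool

bool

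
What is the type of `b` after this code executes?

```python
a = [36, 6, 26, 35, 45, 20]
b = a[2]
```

Indexing a list of ints returns int (a[2] = 26)

int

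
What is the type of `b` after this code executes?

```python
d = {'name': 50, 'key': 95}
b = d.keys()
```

.keys() returns a dict_keys view object

dict_keys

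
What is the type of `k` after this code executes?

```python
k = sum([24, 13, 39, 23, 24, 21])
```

sum() of ints returns int

int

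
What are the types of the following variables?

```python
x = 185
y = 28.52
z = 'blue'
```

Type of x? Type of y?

x is int; y is float

int, float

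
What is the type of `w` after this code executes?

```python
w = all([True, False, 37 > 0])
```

all() returns bool

bool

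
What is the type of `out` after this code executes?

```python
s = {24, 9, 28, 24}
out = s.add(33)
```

set.add() returns None (mutates in place)

NoneType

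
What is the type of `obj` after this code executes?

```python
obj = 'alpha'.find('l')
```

str.find() returns int (index, or -1)

int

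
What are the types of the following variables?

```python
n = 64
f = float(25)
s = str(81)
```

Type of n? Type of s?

n is int; s is str

int, str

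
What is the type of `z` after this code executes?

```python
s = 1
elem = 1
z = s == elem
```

Equality comparison returns bool

bool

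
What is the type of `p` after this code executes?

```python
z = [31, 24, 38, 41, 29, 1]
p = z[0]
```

Indexing a list of ints returns int (z[0] = 31)

int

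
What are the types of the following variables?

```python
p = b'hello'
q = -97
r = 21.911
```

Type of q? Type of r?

q is int; r is float

int, float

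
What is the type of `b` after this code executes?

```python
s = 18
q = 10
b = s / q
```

int / int always returns float in Python 3 (18 / 10 = 1.8)

float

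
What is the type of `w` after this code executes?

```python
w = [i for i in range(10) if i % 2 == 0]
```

A list comprehension [...] produces a list

list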